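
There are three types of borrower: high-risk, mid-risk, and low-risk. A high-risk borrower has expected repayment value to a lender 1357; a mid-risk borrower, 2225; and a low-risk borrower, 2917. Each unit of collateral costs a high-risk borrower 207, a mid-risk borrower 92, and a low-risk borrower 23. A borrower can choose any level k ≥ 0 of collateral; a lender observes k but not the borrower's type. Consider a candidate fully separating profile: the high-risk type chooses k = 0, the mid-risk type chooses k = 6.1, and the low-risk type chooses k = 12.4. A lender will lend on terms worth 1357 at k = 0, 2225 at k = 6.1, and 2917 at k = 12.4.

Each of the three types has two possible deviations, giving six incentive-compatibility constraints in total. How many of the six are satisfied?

High-risk (own payoff 1357): to k=6.1 gives 2225 − 207×6.1 = 962.3 → no gain ✓; to k=12.4 gives 2917 − 207×12.4 = 350.2 → no gain ✓.
Mid-risk (own payoff 2225 − 92×6.1 = 1663.8): to k=0 gives 1357 → no gain ✓; to k=12.4 gives 2917 − 92×12.4 = 1776.2 → profitable ✗.
Low-risk (own payoff 2917 − 23×12.4 = 2631.8): to k=0 gives 1357 → no gain ✓; to k=6.1 gives 2225 − 23×6.1 = 2084.7 → no gain ✓.
5 of the 6 constraints hold; not an equilibrium.

5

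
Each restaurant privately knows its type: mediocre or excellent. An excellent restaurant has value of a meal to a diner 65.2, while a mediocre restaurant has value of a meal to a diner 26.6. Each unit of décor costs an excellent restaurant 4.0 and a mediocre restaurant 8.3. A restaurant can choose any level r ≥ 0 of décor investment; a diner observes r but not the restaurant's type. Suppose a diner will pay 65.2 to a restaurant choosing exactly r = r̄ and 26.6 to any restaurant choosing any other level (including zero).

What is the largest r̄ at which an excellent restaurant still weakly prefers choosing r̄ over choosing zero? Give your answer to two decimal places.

9.65

Choosing r̄ yields the excellent type 65.2 − 4.0·r̄; choosing zero yields 26.6.
The excellent type is indifferent at 65.2 − 4.0·r̄ = 26.6, i.e. r̄ = (65.2 − 26.6) / 4.0 = 9.65.
For any r̄ above 9.65 the excellent type would rather pool at zero, so separation collapses.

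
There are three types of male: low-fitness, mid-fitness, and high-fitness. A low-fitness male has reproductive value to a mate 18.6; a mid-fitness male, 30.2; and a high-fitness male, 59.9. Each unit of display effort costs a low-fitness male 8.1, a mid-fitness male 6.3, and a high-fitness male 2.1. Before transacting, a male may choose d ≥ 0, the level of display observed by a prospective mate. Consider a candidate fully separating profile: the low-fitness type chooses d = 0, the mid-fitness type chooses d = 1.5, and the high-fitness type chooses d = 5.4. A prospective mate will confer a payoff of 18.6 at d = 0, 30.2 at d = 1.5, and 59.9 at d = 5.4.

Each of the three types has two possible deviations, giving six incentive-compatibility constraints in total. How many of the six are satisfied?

5

Low-fitness (own payoff 18.6): to d=1.5 gives 30.2 − 8.1×1.5 = 18.05 → no gain ✓; to d=5.4 gives 59.9 − 8.1×5.4 = 16.16 → no gain ✓.
Mid-fitness (own payoff 30.2 − 6.3×1.5 = 20.75): to d=0 gives 18.6 → no gain ✓; to d=5.4 gives 59.9 − 6.3×5.4 = 25.88 → profitable ✗.
High-fitness (own payoff 59.9 − 2.1×5.4 = 48.56): to d=0 gives 18.6 → no gain ✓; to d=1.5 gives 30.2 − 2.1×1.5 = 27.05 → no gain ✓.
5 of the 6 constraints hold; not an equilibrium.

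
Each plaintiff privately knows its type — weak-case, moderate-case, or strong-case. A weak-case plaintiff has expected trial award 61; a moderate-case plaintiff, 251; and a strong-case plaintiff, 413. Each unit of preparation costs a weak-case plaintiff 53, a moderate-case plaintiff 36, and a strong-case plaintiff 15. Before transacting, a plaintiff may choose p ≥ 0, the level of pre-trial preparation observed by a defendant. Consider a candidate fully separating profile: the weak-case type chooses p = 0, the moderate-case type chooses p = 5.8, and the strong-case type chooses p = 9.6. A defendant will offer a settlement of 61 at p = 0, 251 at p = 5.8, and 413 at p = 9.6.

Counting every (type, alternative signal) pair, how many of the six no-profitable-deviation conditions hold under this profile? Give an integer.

4

Strong-case (own payoff 413 − 15×9.6 = 269): to p=0 gives 61 → no gain ✓; to p=5.8 gives 251 − 15×5.8 = 164 → no gain ✓.
Weak-case (own payoff 61): to p=5.8 gives 251 − 53×5.8 = -56.4 → no gain ✓; to p=9.6 gives 413 − 53×9.6 = -95.8 → no gain ✓.
Moderate-case (own payoff 251 − 36×5.8 = 42.2): to p=0 gives 61 → profitable ✗; to p=9.6 gives 413 − 36×9.6 = 67.4 → profitable ✗.
4 of the 6 constraints hold; not an equilibrium.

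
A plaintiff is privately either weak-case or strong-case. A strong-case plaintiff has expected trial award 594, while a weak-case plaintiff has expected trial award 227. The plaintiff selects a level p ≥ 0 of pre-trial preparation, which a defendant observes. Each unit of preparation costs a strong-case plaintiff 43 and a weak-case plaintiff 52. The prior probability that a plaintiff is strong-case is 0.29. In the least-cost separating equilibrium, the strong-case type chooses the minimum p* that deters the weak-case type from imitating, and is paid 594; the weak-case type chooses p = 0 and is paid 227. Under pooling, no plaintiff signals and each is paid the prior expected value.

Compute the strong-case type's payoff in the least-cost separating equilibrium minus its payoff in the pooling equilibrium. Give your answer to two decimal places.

Least-cost separating signal: p* solves 227 = 594 − 52·p*, so p* = (594 − 227)/52 ≈ 7.0577.
Strong-case type's separating payoff: 594 − 43 × p* = 594 − 43 × (594 − 227)/52 = 594 − 15781/52 ≈ 290.5192.
Pooling payoff: 0.29 × 594 + 0.71 × 227 = 333.43.
Difference: 290.5192 − 333.43 = -42.9108, i.e. -42.91 to two decimal places.
The strong-case type would prefer the pooling outcome.

-42.91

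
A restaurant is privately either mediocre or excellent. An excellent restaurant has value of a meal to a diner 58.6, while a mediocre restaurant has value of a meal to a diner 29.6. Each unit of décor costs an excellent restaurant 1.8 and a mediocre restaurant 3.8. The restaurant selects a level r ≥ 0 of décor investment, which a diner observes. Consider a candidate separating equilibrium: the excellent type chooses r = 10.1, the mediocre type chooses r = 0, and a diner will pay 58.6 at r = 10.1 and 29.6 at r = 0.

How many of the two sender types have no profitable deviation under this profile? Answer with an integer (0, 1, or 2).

Excellent type: signal → 58.6 − 1.8 × 10.1 = 40.42; deviate to 0 → 29.6. IC holds (40.42 ≥ 29.6).
Mediocre type: stay at 0 → 29.6; mimic → 58.6 − 3.8 × 10.1 = 20.22. IC holds (29.6 ≥ 20.22).
2 of 2 constraints hold, so this is a separating equilibrium.

2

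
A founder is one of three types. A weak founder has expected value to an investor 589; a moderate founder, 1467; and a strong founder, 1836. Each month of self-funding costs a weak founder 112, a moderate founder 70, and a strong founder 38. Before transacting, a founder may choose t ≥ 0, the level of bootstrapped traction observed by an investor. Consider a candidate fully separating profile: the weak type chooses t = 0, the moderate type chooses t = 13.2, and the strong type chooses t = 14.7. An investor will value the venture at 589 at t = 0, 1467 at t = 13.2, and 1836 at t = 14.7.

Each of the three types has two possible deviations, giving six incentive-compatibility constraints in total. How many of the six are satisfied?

Moderate (own payoff 1467 − 70×13.2 = 543): to t=0 gives 589 → profitable ✗; to t=14.7 gives 1836 − 70×14.7 = 807 → profitable ✗.
Weak (own payoff 589): to t=13.2 gives 1467 − 112×13.2 = -11.4 → no gain ✓; to t=14.7 gives 1836 − 112×14.7 = 189.6 → no gain ✓.
Strong (own payoff 1836 − 38×14.7 = 1277.4): to t=0 gives 589 → no gain ✓; to t=13.2 gives 1467 − 38×13.2 = 965.4 → no gain ✓.
4 of the 6 constraints hold; not an equilibrium.

4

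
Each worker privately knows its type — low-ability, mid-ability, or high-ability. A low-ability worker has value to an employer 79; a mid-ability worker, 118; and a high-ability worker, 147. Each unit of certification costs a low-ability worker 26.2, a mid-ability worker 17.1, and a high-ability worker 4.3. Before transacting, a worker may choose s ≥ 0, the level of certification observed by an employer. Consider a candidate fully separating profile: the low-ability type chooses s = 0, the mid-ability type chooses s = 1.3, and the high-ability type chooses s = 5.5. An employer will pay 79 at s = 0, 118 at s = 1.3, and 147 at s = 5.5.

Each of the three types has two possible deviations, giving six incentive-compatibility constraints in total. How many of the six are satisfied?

5

Low-ability (own payoff 79): to s=1.3 gives 118 − 26.2×1.3 = 83.94 → profitable ✗; to s=5.5 gives 147 − 26.2×5.5 = 2.9 → no gain ✓.
Mid-ability (own payoff 118 − 17.1×1.3 = 95.77): to s=0 gives 79 → no gain ✓; to s=5.5 gives 147 − 17.1×5.5 = 52.95 → no gain ✓.
High-ability (own payoff 147 − 4.3×5.5 = 123.35): to s=0 gives 79 → no gain ✓; to s=1.3 gives 118 − 4.3×1.3 = 112.41 → no gain ✓.
5 of the 6 constraints hold; not an equilibrium.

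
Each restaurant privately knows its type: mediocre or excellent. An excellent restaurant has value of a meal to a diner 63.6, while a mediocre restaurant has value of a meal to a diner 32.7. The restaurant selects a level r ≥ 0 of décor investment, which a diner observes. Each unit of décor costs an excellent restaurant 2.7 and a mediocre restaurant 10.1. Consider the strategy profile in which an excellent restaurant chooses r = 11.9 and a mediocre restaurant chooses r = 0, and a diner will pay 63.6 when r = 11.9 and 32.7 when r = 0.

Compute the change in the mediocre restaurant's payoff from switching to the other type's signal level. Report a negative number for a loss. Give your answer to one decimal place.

-89.3

Playing r = 0 the mediocre restaurant receives 32.7.
Deviating to r = 11.9 brings payment 63.6 at cost 10.1 × 11.9 = 120.19, netting -56.59.
Gain from deviating: -56.59 − 32.7 = -89.29, i.e. -89.3 to one decimal place.
The gain is negative, so the mediocre type's incentive-compatibility constraint is satisfied.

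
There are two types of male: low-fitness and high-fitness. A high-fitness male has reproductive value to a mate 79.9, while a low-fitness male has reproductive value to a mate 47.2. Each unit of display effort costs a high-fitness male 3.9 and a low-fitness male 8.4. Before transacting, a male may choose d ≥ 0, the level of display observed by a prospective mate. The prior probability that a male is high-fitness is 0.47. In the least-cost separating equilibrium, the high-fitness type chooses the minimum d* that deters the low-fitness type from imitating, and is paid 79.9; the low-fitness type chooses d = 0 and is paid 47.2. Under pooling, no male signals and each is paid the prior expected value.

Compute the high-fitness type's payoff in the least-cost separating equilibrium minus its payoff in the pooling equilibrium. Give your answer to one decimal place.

Least-cost separating signal: d* solves 47.2 = 79.9 − 8.4·d*, so d* = (79.9 − 47.2)/8.4 ≈ 3.8929.
High-fitness type's separating payoff: 79.9 − 3.9 × d* = 79.9 − 3.9 × (79.9 − 47.2)/8.4 = 79.9 − 127.53/8.4 ≈ 64.718.
Pooling payoff: 0.47 × 79.9 + 0.53 × 47.2 = 62.569.
Difference: 64.718 − 62.569 = 2.149, i.e. 2.1 to one decimal place.
The high-fitness type prefers to separate.

2.1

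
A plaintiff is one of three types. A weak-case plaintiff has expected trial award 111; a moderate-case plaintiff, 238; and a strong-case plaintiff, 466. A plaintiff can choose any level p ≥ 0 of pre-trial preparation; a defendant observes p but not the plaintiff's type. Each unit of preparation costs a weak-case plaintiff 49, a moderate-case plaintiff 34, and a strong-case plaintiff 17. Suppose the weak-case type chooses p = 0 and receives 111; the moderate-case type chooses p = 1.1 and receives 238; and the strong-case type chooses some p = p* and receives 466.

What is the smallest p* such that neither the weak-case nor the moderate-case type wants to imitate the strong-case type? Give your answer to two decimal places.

7.81

Moderate-case type (on-path payoff 238 − 34×1.1 = 200.6) won't mimic when 200.6 ≥ 466 − 34·p*, i.e. p* ≥ 7.81.
Weak-case type (on-path payoff 111) won't mimic when 111 ≥ 466 − 49·p*, i.e. p* ≥ 7.24.
Both must hold, so p* = max(7.24, 7.81) = 7.81. The moderate-case type's constraint binds.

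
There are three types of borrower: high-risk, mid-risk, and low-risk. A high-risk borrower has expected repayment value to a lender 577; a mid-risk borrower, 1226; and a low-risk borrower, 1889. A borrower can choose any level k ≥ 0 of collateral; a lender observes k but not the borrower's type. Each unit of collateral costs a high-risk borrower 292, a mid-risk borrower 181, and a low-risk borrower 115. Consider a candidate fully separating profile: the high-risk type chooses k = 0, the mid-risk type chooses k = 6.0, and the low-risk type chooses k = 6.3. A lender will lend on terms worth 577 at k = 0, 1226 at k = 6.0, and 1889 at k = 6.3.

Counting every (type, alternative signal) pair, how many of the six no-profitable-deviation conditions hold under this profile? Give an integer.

High-risk (own payoff 577): to k=6.0 gives 1226 − 292×6.0 = -526 → no gain ✓; to k=6.3 gives 1889 − 292×6.3 = 49.4 → no gain ✓.
Mid-risk (own payoff 1226 − 181×6.0 = 140): to k=0 gives 577 → profitable ✗; to k=6.3 gives 1889 − 181×6.3 = 748.7 → profitable ✗.
Low-risk (own payoff 1889 − 115×6.3 = 1164.5): to k=0 gives 577 → no gain ✓; to k=6.0 gives 1226 − 115×6.0 = 536 → no gain ✓.
4 of the 6 constraints hold; not an equilibrium.

4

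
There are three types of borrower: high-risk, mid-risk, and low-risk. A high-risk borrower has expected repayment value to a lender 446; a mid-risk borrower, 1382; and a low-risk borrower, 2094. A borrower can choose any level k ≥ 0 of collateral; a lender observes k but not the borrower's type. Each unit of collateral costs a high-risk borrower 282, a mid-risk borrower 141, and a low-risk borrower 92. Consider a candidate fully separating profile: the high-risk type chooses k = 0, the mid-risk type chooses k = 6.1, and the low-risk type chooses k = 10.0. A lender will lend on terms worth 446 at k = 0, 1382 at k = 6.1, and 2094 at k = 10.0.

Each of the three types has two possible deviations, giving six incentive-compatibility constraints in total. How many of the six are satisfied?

Low-risk (own payoff 2094 − 92×10.0 = 1174): to k=0 gives 446 → no gain ✓; to k=6.1 gives 1382 − 92×6.1 = 820.8 → no gain ✓.
High-risk (own payoff 446): to k=6.1 gives 1382 − 282×6.1 = -338.2 → no gain ✓; to k=10.0 gives 2094 − 282×10.0 = -726 → no gain ✓.
Mid-risk (own payoff 1382 − 141×6.1 = 521.9): to k=0 gives 446 → no gain ✓; to k=10.0 gives 2094 − 141×10.0 = 684 → profitable ✗.
5 of the 6 constraints hold; not an equilibrium.

5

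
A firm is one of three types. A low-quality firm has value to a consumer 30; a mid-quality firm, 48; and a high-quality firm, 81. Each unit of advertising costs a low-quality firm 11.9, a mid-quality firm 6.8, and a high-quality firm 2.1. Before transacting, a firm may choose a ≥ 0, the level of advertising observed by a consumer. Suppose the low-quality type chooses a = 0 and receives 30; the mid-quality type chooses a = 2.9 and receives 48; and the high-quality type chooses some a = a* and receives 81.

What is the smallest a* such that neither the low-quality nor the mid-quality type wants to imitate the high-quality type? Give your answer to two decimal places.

7.75

Low-quality type (on-path payoff 30) won't mimic when 30 ≥ 81 − 11.9·a*, i.e. a* ≥ 4.29.
Mid-quality type (on-path payoff 48 − 6.8×2.9 = 28.28) won't mimic when 28.28 ≥ 81 − 6.8·a*, i.e. a* ≥ 7.75.
Both must hold, so a* = max(4.29, 7.75) = 7.75. The mid-quality type's constraint binds.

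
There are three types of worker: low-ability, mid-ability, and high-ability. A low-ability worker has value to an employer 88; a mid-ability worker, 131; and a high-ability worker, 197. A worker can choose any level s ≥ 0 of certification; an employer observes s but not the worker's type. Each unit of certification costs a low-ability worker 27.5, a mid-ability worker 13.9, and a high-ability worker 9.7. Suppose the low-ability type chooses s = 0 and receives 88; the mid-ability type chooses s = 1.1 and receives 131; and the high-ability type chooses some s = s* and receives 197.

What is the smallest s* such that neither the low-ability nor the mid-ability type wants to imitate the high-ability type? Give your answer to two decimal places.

Low-ability type (on-path payoff 88) won't mimic when 88 ≥ 197 − 27.5·s*, i.e. s* ≥ 3.96.
Mid-ability type (on-path payoff 131 − 13.9×1.1 = 115.71) won't mimic when 115.71 ≥ 197 − 13.9·s*, i.e. s* ≥ 5.85.
Both must hold, so s* = max(3.96, 5.85) = 5.85. The mid-ability type's constraint binds.

5.85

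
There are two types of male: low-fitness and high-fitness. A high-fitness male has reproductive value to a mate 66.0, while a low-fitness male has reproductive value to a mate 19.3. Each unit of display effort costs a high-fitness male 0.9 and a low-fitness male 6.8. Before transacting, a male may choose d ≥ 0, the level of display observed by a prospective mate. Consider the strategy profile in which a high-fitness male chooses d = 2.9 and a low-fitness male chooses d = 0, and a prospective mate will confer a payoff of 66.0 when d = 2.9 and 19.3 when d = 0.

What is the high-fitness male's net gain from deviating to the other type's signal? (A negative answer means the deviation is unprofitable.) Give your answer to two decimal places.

Playing d = 2.9 the high-fitness male receives 66.0 − 0.9 × 2.9 = 63.39.
Deviating to d = 0 yields 19.3 instead.
Gain from deviating: 19.3 − 63.39 = -44.09.
The gain is negative, so the high-fitness type's incentive-compatibility constraint is satisfied.

-44.09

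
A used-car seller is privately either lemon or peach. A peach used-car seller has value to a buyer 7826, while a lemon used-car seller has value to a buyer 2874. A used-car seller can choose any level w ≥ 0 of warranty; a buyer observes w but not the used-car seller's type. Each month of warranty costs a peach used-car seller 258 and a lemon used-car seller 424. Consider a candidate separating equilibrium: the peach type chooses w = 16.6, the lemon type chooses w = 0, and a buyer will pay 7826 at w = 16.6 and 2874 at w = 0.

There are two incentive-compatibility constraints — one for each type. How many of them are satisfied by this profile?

Lemon type: stay at 0 → 2874; mimic → 7826 − 424 × 16.6 = 787.6. IC holds (2874 ≥ 787.6).
Peach type: signal → 7826 − 258 × 16.6 = 3543.2; deviate to 0 → 2874. IC holds (3543.2 ≥ 2874).
2 of 2 constraints hold, so this is a separating equilibrium.

2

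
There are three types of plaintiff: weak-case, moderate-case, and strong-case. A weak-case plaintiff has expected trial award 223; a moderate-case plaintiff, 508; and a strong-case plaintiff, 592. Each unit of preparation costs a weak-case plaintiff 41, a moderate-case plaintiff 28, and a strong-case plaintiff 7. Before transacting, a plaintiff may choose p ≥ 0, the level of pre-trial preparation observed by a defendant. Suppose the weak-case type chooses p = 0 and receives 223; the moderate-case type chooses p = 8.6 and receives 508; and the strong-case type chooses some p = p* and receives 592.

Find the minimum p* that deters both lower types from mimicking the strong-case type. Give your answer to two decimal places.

11.60

Moderate-case type (on-path payoff 508 − 28×8.6 = 267.2) won't mimic when 267.2 ≥ 592 − 28·p*, i.e. p* ≥ 11.60.
Weak-case type (on-path payoff 223) won't mimic when 223 ≥ 592 − 41·p*, i.e. p* ≥ 9.00.
Both must hold, so p* = max(9.00, 11.60) = 11.60. The moderate-case type's constraint binds.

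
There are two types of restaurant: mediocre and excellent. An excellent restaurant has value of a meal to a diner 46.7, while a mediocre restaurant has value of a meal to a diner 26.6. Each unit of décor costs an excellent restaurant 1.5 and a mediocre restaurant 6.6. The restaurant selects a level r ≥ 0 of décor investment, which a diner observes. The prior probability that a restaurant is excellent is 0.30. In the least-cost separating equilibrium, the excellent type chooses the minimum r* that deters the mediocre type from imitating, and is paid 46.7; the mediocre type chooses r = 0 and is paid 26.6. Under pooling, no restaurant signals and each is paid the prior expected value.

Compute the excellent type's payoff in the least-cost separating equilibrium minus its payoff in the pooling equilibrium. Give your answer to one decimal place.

9.5

Least-cost separating signal: r* solves 26.6 = 46.7 − 6.6·r*, so r* = (46.7 − 26.6)/6.6 ≈ 3.0455.
Excellent type's separating payoff: 46.7 − 1.5 × r* = 46.7 − 1.5 × (46.7 − 26.6)/6.6 = 46.7 − 30.15/6.6 ≈ 42.132.
Pooling payoff: 0.30 × 46.7 + 0.70 × 26.6 = 32.63.
Difference: 42.132 − 32.63 = 9.502, i.e. 9.5 to one decimal place.
The excellent type prefers to separate.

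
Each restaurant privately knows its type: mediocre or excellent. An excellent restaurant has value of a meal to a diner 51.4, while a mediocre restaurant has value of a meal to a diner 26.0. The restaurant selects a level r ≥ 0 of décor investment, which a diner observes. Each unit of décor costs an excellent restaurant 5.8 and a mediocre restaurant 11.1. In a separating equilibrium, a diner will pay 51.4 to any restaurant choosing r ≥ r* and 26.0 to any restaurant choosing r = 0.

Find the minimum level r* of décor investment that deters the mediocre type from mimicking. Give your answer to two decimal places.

A mediocre restaurant choosing r = 0 receives 26.0.
Imitating at r* instead would pay 51.4 at cost 11.1·r*, netting 51.4 − 11.1·r*.
Indifference: 26.0 = 51.4 − 11.1·r*, so r* = (51.4 − 26.0) / 11.1 ≈ 2.29.
This is the mediocre type's binding incentive-compatibility constraint; any r ≥ 2.29 sustains separation on that side.

2.29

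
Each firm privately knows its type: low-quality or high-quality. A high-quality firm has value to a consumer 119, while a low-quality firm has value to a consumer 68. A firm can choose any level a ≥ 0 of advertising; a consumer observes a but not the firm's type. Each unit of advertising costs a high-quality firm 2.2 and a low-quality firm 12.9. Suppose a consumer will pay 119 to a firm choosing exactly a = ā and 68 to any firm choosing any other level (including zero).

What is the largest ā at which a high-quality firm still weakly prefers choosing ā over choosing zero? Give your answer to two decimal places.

23.18

Choosing ā yields the high-quality type 119 − 2.2·ā; choosing zero yields 68.
The high-quality type is indifferent at 119 − 2.2·ā = 68, i.e. ā = (119 − 68) / 2.2 ≈ 23.18.
For any ā above 23.18 the high-quality type would rather pool at zero, so separation collapses.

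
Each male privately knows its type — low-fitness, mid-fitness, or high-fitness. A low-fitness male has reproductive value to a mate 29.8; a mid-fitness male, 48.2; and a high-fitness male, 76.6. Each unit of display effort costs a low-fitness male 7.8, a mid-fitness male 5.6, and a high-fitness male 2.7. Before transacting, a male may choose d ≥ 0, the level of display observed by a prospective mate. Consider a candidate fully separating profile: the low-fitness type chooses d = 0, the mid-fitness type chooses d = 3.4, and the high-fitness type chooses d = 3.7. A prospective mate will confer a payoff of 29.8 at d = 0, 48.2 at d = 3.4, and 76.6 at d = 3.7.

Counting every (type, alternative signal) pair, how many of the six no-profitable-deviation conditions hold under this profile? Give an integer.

3

Low-fitness (own payoff 29.8): to d=3.4 gives 48.2 − 7.8×3.4 = 21.68 → no gain ✓; to d=3.7 gives 76.6 − 7.8×3.7 = 47.74 → profitable ✗.
Mid-fitness (own payoff 48.2 − 5.6×3.4 = 29.16): to d=0 gives 29.8 → profitable ✗; to d=3.7 gives 76.6 − 5.6×3.7 = 55.88 → profitable ✗.
High-fitness (own payoff 76.6 − 2.7×3.7 = 66.61): to d=0 gives 29.8 → no gain ✓; to d=3.4 gives 48.2 − 2.7×3.4 = 39.02 → no gain ✓.
3 of the 6 constraints hold; not an equilibrium.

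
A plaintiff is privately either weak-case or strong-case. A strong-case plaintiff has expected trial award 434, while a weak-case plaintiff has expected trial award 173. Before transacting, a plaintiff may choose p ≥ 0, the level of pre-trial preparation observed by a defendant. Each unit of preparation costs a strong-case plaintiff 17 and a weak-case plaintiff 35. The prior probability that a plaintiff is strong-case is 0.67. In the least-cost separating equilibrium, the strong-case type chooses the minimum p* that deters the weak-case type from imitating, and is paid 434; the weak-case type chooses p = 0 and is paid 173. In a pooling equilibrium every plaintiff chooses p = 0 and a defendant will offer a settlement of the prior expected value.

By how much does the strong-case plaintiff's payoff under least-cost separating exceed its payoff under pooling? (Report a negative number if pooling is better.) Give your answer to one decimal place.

Least-cost separating signal: p* solves 173 = 434 − 35·p*, so p* = (434 − 173)/35 ≈ 7.4571.
Strong-case type's separating payoff: 434 − 17 × p* = 434 − 17 × (434 − 173)/35 = 434 − 4437/35 ≈ 307.229.
Pooling payoff: 0.67 × 434 + 0.33 × 173 = 347.87.
Difference: 307.229 − 347.87 = -40.641, i.e. -40.6 to one decimal place.
The strong-case type would prefer the pooling outcome.

-40.6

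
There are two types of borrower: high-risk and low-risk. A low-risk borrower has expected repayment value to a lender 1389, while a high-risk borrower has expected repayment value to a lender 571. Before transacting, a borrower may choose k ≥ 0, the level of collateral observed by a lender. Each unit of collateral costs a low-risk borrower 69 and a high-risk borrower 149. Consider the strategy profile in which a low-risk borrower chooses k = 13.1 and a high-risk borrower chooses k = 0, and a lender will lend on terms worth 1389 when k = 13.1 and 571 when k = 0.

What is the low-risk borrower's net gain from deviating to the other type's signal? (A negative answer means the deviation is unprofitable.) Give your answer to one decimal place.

Playing k = 13.1 the low-risk borrower receives 1389 − 69 × 13.1 = 485.1.
Deviating to k = 0 yields 571 instead.
Gain from deviating: 571 − 485.1 = 85.9.
The gain is positive, so the low-risk type's incentive-compatibility constraint is violated — this profile is not a separating equilibrium.

85.9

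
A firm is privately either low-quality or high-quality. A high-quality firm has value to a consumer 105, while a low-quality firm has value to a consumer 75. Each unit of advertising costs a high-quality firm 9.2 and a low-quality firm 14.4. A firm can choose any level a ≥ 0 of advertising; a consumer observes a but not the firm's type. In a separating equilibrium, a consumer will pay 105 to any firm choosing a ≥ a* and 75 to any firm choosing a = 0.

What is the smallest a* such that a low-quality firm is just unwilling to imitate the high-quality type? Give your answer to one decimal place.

2.1

A low-quality firm choosing a = 0 receives 75.
Imitating at a* instead would pay 105 at cost 14.4·a*, netting 105 − 14.4·a*.
Indifference: 75 = 105 − 14.4·a*, so a* = (105 − 75) / 14.4 ≈ 2.1.
At a* the low-quality type's incentive constraint just binds; the high-quality type strictly prefers a* since its per-unit cost is lower.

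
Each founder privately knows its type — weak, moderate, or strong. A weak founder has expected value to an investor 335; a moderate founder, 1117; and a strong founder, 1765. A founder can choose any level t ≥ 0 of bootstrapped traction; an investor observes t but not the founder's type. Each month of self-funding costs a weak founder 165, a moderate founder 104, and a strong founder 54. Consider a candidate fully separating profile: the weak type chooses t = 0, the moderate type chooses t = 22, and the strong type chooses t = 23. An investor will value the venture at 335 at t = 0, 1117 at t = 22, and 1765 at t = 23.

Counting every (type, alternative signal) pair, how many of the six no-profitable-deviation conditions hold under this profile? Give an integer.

4

Strong (own payoff 1765 − 54×23 = 523): to t=0 gives 335 → no gain ✓; to t=22 gives 1117 − 54×22 = -71 → no gain ✓.
Moderate (own payoff 1117 − 104×22 = -1171): to t=0 gives 335 → profitable ✗; to t=23 gives 1765 − 104×23 = -627 → profitable ✗.
Weak (own payoff 335): to t=22 gives 1117 − 165×22 = -2513 → no gain ✓; to t=23 gives 1765 − 165×23 = -2030 → no gain ✓.
4 of the 6 constraints hold; not an equilibrium.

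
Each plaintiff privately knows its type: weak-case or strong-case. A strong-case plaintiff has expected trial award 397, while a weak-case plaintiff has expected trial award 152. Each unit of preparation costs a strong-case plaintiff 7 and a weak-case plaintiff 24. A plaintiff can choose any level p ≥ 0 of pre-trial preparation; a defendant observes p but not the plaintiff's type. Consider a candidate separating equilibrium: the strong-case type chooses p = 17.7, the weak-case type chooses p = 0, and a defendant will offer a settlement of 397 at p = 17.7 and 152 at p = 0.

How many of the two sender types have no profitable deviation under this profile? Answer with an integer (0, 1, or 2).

Weak-case type: stay at 0 → 152; mimic → 397 − 24 × 17.7 = -27.8. IC holds (152 ≥ -27.8).
Strong-case type: signal → 397 − 7 × 17.7 = 273.1; deviate to 0 → 152. IC holds (273.1 ≥ 152).
2 of 2 constraints hold, so this is a separating equilibrium.

2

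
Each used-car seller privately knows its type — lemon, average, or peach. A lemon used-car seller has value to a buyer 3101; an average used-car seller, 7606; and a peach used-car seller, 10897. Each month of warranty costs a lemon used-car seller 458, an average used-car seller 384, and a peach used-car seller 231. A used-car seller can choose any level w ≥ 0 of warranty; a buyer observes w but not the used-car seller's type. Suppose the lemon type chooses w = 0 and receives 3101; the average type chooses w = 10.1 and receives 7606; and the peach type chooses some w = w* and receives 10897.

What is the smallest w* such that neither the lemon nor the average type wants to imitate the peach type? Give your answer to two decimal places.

18.67

Lemon type (on-path payoff 3101) won't mimic when 3101 ≥ 10897 − 458·w*, i.e. w* ≥ 17.02.
Average type (on-path payoff 7606 − 384×10.1 = 3727.6) won't mimic when 3727.6 ≥ 10897 − 384·w*, i.e. w* ≥ 18.67.
Both must hold, so w* = max(17.02, 18.67) = 18.67. The average type's constraint binds.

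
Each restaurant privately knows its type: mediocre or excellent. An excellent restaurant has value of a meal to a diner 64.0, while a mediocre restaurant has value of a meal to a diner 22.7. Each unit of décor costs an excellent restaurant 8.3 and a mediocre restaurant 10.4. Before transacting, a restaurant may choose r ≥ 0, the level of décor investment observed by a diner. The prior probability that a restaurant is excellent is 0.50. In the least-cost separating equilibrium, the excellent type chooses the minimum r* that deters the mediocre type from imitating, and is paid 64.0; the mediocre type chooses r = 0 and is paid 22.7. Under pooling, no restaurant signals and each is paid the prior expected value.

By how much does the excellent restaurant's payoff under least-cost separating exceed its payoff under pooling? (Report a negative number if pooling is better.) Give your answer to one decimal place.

Least-cost separating signal: r* solves 22.7 = 64.0 − 10.4·r*, so r* = (64.0 − 22.7)/10.4 ≈ 3.9712.
Excellent type's separating payoff: 64.0 − 8.3 × r* = 64.0 − 8.3 × (64.0 − 22.7)/10.4 = 64.0 − 342.79/10.4 ≈ 31.039.
Pooling payoff: 0.50 × 64.0 + 0.50 × 22.7 = 43.35.
Difference: 31.039 − 43.35 = -12.311, i.e. -12.3 to one decimal place.
The excellent type would prefer the pooling outcome.

-12.3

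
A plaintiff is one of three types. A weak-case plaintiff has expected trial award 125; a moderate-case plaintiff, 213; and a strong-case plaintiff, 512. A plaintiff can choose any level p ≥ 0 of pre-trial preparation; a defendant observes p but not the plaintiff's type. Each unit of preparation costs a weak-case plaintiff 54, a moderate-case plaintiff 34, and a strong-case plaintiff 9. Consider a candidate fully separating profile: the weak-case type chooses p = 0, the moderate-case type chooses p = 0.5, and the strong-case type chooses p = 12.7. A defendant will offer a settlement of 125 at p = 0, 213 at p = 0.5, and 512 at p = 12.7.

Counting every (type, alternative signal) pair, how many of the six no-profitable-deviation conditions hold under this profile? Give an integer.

Strong-case (own payoff 512 − 9×12.7 = 397.7): to p=0 gives 125 → no gain ✓; to p=0.5 gives 213 − 9×0.5 = 208.5 → no gain ✓.
Moderate-case (own payoff 213 − 34×0.5 = 196): to p=0 gives 125 → no gain ✓; to p=12.7 gives 512 − 34×12.7 = 80.2 → no gain ✓.
Weak-case (own payoff 125): to p=0.5 gives 213 − 54×0.5 = 186 → profitable ✗; to p=12.7 gives 512 − 54×12.7 = -173.8 → no gain ✓.
5 of the 6 constraints hold; not an equilibrium.

5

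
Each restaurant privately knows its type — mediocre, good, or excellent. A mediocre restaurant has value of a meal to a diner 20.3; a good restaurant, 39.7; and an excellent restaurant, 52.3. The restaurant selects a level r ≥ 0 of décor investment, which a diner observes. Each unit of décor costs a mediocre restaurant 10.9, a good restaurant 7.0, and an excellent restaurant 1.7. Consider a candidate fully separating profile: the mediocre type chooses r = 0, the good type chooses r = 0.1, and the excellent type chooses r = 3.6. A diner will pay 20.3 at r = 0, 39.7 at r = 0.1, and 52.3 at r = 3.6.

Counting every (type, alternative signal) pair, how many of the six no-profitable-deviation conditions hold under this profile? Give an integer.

5

Mediocre (own payoff 20.3): to r=0.1 gives 39.7 − 10.9×0.1 = 38.61 → profitable ✗; to r=3.6 gives 52.3 − 10.9×3.6 = 13.06 → no gain ✓.
Good (own payoff 39.7 − 7.0×0.1 = 39): to r=0 gives 20.3 → no gain ✓; to r=3.6 gives 52.3 − 7.0×3.6 = 27.1 → no gain ✓.
Excellent (own payoff 52.3 − 1.7×3.6 = 46.18): to r=0 gives 20.3 → no gain ✓; to r=0.1 gives 39.7 − 1.7×0.1 = 39.53 → no gain ✓.
5 of the 6 constraints hold; not an equilibrium.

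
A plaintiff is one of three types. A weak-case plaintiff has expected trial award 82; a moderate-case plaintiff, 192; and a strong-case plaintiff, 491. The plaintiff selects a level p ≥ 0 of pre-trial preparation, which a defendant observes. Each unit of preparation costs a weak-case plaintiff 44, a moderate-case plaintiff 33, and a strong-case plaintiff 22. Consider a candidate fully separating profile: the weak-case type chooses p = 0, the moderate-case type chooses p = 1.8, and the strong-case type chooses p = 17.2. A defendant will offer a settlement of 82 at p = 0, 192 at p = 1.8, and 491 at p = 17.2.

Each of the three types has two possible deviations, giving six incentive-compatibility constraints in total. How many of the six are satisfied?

4

Moderate-case (own payoff 192 − 33×1.8 = 132.6): to p=0 gives 82 → no gain ✓; to p=17.2 gives 491 − 33×17.2 = -76.6 → no gain ✓.
Weak-case (own payoff 82): to p=1.8 gives 192 − 44×1.8 = 112.8 → profitable ✗; to p=17.2 gives 491 − 44×17.2 = -265.8 → no gain ✓.
Strong-case (own payoff 491 − 22×17.2 = 112.6): to p=0 gives 82 → no gain ✓; to p=1.8 gives 192 − 22×1.8 = 152.4 → profitable ✗.
4 of the 6 constraints hold; not an equilibrium.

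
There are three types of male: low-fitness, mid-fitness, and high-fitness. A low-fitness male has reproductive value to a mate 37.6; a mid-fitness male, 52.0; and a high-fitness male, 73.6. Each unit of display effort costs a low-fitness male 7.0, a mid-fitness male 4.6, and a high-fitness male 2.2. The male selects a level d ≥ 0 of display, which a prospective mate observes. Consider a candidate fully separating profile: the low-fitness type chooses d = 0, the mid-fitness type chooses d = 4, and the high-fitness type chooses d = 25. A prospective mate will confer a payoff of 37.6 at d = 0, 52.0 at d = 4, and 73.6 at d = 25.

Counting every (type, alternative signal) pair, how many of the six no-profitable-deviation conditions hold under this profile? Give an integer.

3

High-fitness (own payoff 73.6 − 2.2×25 = 18.6): to d=0 gives 37.6 → profitable ✗; to d=4 gives 52.0 − 2.2×4 = 43.2 → profitable ✗.
Mid-fitness (own payoff 52.0 − 4.6×4 = 33.6): to d=0 gives 37.6 → profitable ✗; to d=25 gives 73.6 − 4.6×25 = -41.4 → no gain ✓.
Low-fitness (own payoff 37.6): to d=4 gives 52.0 − 7.0×4 = 24 → no gain ✓; to d=25 gives 73.6 − 7.0×25 = -101.4 → no gain ✓.
3 of the 6 constraints hold; not an equilibrium.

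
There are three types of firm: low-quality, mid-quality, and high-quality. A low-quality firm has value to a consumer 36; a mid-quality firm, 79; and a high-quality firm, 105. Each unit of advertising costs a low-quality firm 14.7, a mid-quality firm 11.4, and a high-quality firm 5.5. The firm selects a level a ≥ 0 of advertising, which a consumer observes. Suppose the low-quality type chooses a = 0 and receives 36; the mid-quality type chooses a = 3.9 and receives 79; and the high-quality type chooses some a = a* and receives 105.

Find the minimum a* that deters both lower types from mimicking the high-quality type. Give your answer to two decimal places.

6.18

Low-quality type (on-path payoff 36) won't mimic when 36 ≥ 105 − 14.7·a*, i.e. a* ≥ 4.69.
Mid-quality type (on-path payoff 79 − 11.4×3.9 = 34.54) won't mimic when 34.54 ≥ 105 − 11.4·a*, i.e. a* ≥ 6.18.
Both must hold, so a* = max(4.69, 6.18) = 6.18. The mid-quality type's constraint binds.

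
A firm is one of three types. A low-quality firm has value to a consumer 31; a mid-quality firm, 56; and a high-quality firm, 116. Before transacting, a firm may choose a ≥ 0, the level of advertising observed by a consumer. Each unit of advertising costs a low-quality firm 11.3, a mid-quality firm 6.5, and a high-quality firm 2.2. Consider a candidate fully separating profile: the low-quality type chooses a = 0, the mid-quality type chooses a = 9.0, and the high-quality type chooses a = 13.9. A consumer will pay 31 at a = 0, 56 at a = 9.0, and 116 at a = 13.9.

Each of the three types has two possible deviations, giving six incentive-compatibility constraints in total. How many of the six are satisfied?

4

High-quality (own payoff 116 − 2.2×13.9 = 85.42): to a=0 gives 31 → no gain ✓; to a=9.0 gives 56 − 2.2×9.0 = 36.2 → no gain ✓.
Low-quality (own payoff 31): to a=9.0 gives 56 − 11.3×9.0 = -45.7 → no gain ✓; to a=13.9 gives 116 − 11.3×13.9 = -41.07 → no gain ✓.
Mid-quality (own payoff 56 − 6.5×9.0 = -2.5): to a=0 gives 31 → profitable ✗; to a=13.9 gives 116 − 6.5×13.9 = 25.65 → profitable ✗.
4 of the 6 constraints hold; not an equilibrium.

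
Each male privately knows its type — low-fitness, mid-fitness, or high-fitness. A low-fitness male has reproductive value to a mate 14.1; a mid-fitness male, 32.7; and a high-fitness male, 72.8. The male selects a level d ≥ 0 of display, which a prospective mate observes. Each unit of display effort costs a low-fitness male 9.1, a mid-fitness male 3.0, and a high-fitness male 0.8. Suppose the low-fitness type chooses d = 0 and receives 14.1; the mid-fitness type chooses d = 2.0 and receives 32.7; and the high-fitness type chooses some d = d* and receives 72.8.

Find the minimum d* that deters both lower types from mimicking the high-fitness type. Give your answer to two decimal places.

15.37

Low-fitness type (on-path payoff 14.1) won't mimic when 14.1 ≥ 72.8 − 9.1·d*, i.e. d* ≥ 6.45.
Mid-fitness type (on-path payoff 32.7 − 3.0×2.0 = 26.7) won't mimic when 26.7 ≥ 72.8 − 3.0·d*, i.e. d* ≥ 15.37.
Both must hold, so d* = max(6.45, 15.37) = 15.37. The mid-fitness type's constraint binds.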